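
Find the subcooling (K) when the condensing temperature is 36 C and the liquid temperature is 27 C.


Subcooling = T_cond - T_liquid
Subcooling = 36 - 27
Subcooling = 9 K

9


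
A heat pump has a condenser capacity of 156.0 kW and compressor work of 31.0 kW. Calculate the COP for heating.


COP_hp = Q_cond / W
COP_hp = 156.0 / 31.0
COP_hp = 5.032

5.032


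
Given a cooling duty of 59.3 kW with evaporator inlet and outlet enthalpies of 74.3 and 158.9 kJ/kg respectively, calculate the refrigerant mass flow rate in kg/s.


dh = 158.9 - 74.3 = 84.6 kJ/kg
m_dot = Q / dh = 59.3 / 84.6 = 0.7009 kg/s

0.7009


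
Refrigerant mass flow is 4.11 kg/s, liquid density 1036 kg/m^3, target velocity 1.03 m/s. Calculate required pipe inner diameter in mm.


A = m_dot / (rho * v) = 4.11 / (1036 * 1.03) = 0.003851632492 m^2
d = sqrt(4*A/pi) * 1000
d = 70.0 mm

70.0


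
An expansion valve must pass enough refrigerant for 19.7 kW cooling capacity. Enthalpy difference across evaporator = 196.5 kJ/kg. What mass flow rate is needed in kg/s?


m_dot = Q / dh
m_dot = 19.7 / 196.5
m_dot = 0.1003 kg/s

0.1003


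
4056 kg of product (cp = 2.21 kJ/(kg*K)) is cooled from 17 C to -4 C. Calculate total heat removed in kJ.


dT = 17 - (-4) = 21 K
Q = m * cp * dT = 4056 * 2.21 * 21
Q = 188239 kJ

188239


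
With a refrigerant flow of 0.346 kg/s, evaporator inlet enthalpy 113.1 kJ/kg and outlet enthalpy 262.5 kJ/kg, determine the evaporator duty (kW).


dh = 262.5 - 113.1 = 149.4 kJ/kg
Q_evap = m_dot * dh = 0.346 * 149.4
Q_evap = 51.69 kW

51.69


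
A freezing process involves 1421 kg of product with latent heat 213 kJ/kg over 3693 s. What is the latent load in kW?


Q_lat = m * h_fg / t
Q_lat = 1421 * 213 / 3693
Q_lat = 81.96 kW

81.96


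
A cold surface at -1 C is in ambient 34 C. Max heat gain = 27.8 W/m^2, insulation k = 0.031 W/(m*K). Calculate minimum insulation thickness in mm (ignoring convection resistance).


dT = 34 - (-1) = 35 K
thickness = k * dT / q_max * 1000
thickness = 0.031 * 35 / 27.8 * 1000
thickness = 39.0 mm

39.0


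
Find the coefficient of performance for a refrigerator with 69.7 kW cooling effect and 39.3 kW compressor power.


COP = Q_evap / W
COP = 69.7 / 39.3
COP = 1.774

1.774


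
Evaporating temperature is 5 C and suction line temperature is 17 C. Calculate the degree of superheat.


Superheat = T_suction - T_evap
Superheat = 17 - (5)
Superheat = 12 K

12


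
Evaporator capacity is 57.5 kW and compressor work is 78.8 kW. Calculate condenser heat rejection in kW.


Q_cond = Q_evap + W
Q_cond = 57.5 + 78.8
Q_cond = 136.3 kW

136.3


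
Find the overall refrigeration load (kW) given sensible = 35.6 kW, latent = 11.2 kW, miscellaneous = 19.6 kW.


Q_total = Q_s + Q_l + Q_misc
Q_total = 35.6 + 11.2 + 19.6
Q_total = 66.4 kW

66.4


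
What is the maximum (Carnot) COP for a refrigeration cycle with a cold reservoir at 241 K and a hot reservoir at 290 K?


dT = 290 - 241 = 49 K
COP_carnot = T_cold / dT = 241 / 49
COP_carnot = 4.918

4.918


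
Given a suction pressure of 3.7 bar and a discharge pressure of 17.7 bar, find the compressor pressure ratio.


PR = P_high / P_low
PR = 17.7 / 3.7
PR = 4.784

4.784


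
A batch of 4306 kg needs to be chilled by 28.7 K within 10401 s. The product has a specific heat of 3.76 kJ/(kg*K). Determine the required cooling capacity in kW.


Q = m * cp * dT / t
Q = 4306 * 3.76 * 28.7 / 10401
Q = 44.675 kW

44.675


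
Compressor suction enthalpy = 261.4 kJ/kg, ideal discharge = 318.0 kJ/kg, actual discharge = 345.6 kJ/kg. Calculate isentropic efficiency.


dh_ideal = 318.0 - 261.4 = 56.6 kJ/kg
dh_actual = 345.6 - 261.4 = 84.2 kJ/kg
eta_s = dh_ideal / dh_actual = 56.6 / 84.2
eta_s = 0.6722

0.6722


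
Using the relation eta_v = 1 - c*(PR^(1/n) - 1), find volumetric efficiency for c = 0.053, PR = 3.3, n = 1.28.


PR^(1/n) = 3.3^(1/1.28) = 2.54149357
eta_v = 1 - 0.053 * (2.54149357 - 1)
eta_v = 0.9183

0.9183


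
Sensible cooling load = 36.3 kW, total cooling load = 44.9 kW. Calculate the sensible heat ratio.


SHR = Q_sensible / Q_total
SHR = 36.3 / 44.9
SHR = 0.808

0.808


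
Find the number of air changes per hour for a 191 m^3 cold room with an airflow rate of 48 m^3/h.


ACH = flow / volume
ACH = 48 / 191
ACH = 0.251

0.251


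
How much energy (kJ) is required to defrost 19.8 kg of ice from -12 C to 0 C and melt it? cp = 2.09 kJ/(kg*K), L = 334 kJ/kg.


Sensible heat = cp * dT = 2.09 * 12 = 25.08 kJ/kg
Total per kg = 25.08 + 334 = 359.08 kJ/kg
Q = m * total = 19.8 * 359.08
Q = 7109.8 kJ

7109.8


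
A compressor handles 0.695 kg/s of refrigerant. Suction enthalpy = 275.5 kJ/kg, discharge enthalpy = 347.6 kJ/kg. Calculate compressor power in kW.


dh = 347.6 - 275.5 = 72.1 kJ/kg
W = m_dot * dh = 0.695 * 72.1 = 50.11 kW

50.11


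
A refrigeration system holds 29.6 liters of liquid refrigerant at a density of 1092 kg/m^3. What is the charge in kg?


Charge = V * rho / 1000
Charge = 29.6 * 1092 / 1000
Charge = 32.32 kg

32.32


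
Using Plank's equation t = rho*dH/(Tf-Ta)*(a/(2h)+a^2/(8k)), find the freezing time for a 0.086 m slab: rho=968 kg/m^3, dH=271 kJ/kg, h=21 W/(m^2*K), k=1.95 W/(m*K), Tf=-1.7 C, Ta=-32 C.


dT = -1.7 - (-32) = 30.3 K
term1 = a/(2h) = 0.086/(2*21) = 0.002047619048
term2 = a^2/(8k) = 0.086^2/(8*1.95) = 0.0004741025641
t = rho*dH*1000/dT * (term1 + term2)
t = 968*271*1000/30.3 * (0.002047619048 + 0.0004741025641)
t = 21832 s

21832


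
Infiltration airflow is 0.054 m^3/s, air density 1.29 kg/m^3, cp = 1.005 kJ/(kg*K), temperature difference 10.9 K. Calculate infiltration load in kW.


Q = V_dot * rho * cp * dT
Q = 0.054 * 1.29 * 1.005 * 10.9
Q = 0.763 kW

0.763


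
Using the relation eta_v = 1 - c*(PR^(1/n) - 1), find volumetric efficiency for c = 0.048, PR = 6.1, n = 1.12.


PR^(1/n) = 6.1^(1/1.12) = 5.02559345
eta_v = 1 - 0.048 * (5.02559345 - 1)
eta_v = 0.8068

0.8068


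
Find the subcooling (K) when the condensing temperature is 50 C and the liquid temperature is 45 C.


Subcooling = T_cond - T_liquid
Subcooling = 50 - 45
Subcooling = 5 K

5


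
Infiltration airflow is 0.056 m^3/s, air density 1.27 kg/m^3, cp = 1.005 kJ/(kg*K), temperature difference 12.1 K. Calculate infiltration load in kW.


Q = V_dot * rho * cp * dT
Q = 0.056 * 1.27 * 1.005 * 12.1
Q = 0.865 kW

0.865


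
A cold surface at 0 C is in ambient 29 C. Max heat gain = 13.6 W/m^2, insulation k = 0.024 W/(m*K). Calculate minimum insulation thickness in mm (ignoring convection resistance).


dT = 29 - (0) = 29 K
thickness = k * dT / q_max * 1000
thickness = 0.024 * 29 / 13.6 * 1000
thickness = 51.2 mm

51.2


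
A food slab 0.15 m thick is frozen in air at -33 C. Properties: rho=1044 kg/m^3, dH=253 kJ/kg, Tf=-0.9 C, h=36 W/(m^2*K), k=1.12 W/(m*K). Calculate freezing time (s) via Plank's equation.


dT = -0.9 - (-33) = 32.1 K
term1 = a/(2h) = 0.15/(2*36) = 0.002083333333
term2 = a^2/(8k) = 0.15^2/(8*1.12) = 0.002511160714
t = rho*dH*1000/dT * (term1 + term2)
t = 1044*253*1000/32.1 * (0.002083333333 + 0.002511160714)
t = 37805 s

37805


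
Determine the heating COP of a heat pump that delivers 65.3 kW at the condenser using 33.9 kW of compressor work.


COP_hp = Q_cond / W
COP_hp = 65.3 / 33.9
COP_hp = 1.926

1.926


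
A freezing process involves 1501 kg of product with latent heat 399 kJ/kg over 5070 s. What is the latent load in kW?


Q_lat = m * h_fg / t
Q_lat = 1501 * 399 / 5070
Q_lat = 118.13 kW

118.13


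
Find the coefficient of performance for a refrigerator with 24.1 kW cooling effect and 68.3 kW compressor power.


COP = Q_evap / W
COP = 24.1 / 68.3
COP = 0.353

0.353


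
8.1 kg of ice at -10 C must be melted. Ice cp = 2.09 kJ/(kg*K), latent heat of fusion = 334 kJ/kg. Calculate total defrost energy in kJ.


Sensible heat = cp * dT = 2.09 * 10 = 20.9 kJ/kg
Total per kg = 20.9 + 334 = 354.9 kJ/kg
Q = m * total = 8.1 * 354.9
Q = 2874.7 kJ

2874.7


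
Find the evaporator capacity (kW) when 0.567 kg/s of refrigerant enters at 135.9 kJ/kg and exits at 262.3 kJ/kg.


dh = 262.3 - 135.9 = 126.4 kJ/kg
Q_evap = m_dot * dh = 0.567 * 126.4
Q_evap = 71.67 kW

71.67


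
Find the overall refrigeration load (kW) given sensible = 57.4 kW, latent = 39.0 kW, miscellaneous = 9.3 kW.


Q_total = Q_s + Q_l + Q_misc
Q_total = 57.4 + 39.0 + 9.3
Q_total = 105.7 kW

105.7


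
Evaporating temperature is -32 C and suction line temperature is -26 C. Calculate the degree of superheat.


Superheat = T_suction - T_evap
Superheat = -26 - (-32)
Superheat = 6 K

6


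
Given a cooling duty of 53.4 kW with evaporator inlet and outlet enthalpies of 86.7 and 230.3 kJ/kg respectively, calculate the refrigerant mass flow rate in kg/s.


dh = 230.3 - 86.7 = 143.6 kJ/kg
m_dot = Q / dh = 53.4 / 143.6 = 0.3719 kg/s

0.3719


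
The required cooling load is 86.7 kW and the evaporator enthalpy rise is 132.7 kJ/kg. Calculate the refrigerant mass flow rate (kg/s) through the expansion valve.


m_dot = Q / dh
m_dot = 86.7 / 132.7
m_dot = 0.6534 kg/s

0.6534


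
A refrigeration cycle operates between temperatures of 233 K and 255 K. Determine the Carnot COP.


dT = 255 - 233 = 22 K
COP_carnot = T_cold / dT = 233 / 22
COP_carnot = 10.591

10.591


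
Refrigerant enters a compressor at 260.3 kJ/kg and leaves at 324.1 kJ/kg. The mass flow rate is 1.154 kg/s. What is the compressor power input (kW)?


dh = 324.1 - 260.3 = 63.8 kJ/kg
W = m_dot * dh = 1.154 * 63.8 = 73.63 kW

73.63


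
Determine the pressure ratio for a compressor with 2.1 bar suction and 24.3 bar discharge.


PR = P_high / P_low
PR = 24.3 / 2.1
PR = 11.571

11.571


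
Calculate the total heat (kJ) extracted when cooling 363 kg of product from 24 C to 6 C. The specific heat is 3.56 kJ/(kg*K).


dT = 24 - (6) = 18 K
Q = m * cp * dT = 363 * 3.56 * 18
Q = 23261 kJ

23261


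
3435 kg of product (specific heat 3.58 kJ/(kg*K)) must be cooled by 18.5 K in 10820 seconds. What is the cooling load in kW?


Q = m * cp * dT / t
Q = 3435 * 3.58 * 18.5 / 10820
Q = 21.026 kW

21.026


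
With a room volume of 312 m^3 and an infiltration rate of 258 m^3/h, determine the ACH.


ACH = flow / volume
ACH = 258 / 312
ACH = 0.827

0.827


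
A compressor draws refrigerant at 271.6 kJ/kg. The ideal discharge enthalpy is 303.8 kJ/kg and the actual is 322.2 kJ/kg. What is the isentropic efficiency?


dh_ideal = 303.8 - 271.6 = 32.2 kJ/kg
dh_actual = 322.2 - 271.6 = 50.6 kJ/kg
eta_s = dh_ideal / dh_actual = 32.2 / 50.6
eta_s = 0.6364

0.6364


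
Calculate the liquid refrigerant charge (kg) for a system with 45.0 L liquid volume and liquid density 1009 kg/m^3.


Charge = V * rho / 1000
Charge = 45.0 * 1009 / 1000
Charge = 45.41 kg

45.41


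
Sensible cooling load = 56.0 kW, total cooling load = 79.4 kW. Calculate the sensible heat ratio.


SHR = Q_sensible / Q_total
SHR = 56.0 / 79.4
SHR = 0.705

0.705


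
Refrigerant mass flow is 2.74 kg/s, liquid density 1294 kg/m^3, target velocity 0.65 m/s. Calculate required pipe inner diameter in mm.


A = m_dot / (rho * v) = 2.74 / (1294 * 0.65) = 0.003257638806 m^2
d = sqrt(4*A/pi) * 1000
d = 64.4 mm

64.4


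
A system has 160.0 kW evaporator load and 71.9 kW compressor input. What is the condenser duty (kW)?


Q_cond = Q_evap + W
Q_cond = 160.0 + 71.9
Q_cond = 231.9 kW

231.9


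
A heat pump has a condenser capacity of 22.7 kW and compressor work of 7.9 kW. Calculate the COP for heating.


COP_hp = Q_cond / W
COP_hp = 22.7 / 7.9
COP_hp = 2.873

2.873


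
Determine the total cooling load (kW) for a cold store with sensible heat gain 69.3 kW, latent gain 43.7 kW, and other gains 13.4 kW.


Q_total = Q_s + Q_l + Q_misc
Q_total = 69.3 + 43.7 + 13.4
Q_total = 126.4 kW

126.4


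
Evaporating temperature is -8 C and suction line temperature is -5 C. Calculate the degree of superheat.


Superheat = T_suction - T_evap
Superheat = -5 - (-8)
Superheat = 3 K

3


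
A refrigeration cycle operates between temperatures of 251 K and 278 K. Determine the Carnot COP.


dT = 278 - 251 = 27 K
COP_carnot = T_cold / dT = 251 / 27
COP_carnot = 9.296

9.296


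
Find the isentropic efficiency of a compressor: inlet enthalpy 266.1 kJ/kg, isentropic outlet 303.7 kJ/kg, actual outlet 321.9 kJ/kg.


dh_ideal = 303.7 - 266.1 = 37.6 kJ/kg
dh_actual = 321.9 - 266.1 = 55.8 kJ/kg
eta_s = dh_ideal / dh_actual = 37.6 / 55.8
eta_s = 0.6738

0.6738


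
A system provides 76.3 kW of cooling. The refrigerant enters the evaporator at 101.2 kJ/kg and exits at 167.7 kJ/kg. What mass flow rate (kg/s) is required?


dh = 167.7 - 101.2 = 66.5 kJ/kg
m_dot = Q / dh = 76.3 / 66.5 = 1.1474 kg/s

1.1474


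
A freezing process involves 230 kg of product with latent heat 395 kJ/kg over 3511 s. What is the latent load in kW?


Q_lat = m * h_fg / t
Q_lat = 230 * 395 / 3511
Q_lat = 25.88 kW

25.88


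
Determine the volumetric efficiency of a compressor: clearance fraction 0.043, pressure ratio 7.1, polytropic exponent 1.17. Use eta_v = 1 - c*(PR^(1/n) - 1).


PR^(1/n) = 7.1^(1/1.17) = 5.34036866
eta_v = 1 - 0.043 * (5.34036866 - 1)
eta_v = 0.8134

0.8134


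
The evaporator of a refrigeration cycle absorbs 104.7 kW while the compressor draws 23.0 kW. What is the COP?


COP = Q_evap / W
COP = 104.7 / 23.0
COP = 4.552

4.552


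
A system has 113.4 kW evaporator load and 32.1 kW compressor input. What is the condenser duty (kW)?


Q_cond = Q_evap + W
Q_cond = 113.4 + 32.1
Q_cond = 145.5 kW

145.5


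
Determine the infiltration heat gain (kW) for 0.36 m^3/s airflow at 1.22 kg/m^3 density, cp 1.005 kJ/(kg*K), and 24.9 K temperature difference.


Q = V_dot * rho * cp * dT
Q = 0.36 * 1.22 * 1.005 * 24.9
Q = 10.991 kW

10.991


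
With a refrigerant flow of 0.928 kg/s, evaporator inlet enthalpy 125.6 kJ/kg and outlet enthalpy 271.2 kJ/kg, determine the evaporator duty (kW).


dh = 271.2 - 125.6 = 145.6 kJ/kg
Q_evap = m_dot * dh = 0.928 * 145.6
Q_evap = 135.12 kW

135.12


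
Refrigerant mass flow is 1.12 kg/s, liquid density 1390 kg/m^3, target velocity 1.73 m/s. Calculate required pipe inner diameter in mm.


A = m_dot / (rho * v) = 1.12 / (1390 * 1.73) = 0.000465754564 m^2
d = sqrt(4*A/pi) * 1000
d = 24.4 mm

24.4


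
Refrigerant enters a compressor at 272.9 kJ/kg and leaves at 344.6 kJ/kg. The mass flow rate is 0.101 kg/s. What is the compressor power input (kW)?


dh = 344.6 - 272.9 = 71.7 kJ/kg
W = m_dot * dh = 0.101 * 71.7 = 7.24 kW

7.24


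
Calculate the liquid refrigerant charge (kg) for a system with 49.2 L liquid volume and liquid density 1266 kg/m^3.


Charge = V * rho / 1000
Charge = 49.2 * 1266 / 1000
Charge = 62.29 kg

62.29


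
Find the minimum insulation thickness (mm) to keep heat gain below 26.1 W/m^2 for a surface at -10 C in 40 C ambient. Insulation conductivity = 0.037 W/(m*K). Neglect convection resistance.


dT = 40 - (-10) = 50 K
thickness = k * dT / q_max * 1000
thickness = 0.037 * 50 / 26.1 * 1000
thickness = 70.9 mm

70.9


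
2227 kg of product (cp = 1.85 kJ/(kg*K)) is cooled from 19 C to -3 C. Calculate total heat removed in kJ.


dT = 19 - (-3) = 22 K
Q = m * cp * dT = 2227 * 1.85 * 22
Q = 90639 kJ

90639


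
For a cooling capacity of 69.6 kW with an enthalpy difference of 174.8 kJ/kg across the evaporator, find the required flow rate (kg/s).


m_dot = Q / dh
m_dot = 69.6 / 174.8
m_dot = 0.3982 kg/s

0.3982


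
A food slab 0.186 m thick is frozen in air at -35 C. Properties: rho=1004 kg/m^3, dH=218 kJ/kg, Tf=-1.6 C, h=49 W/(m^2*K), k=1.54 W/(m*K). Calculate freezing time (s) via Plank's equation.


dT = -1.6 - (-35) = 33.4 K
term1 = a/(2h) = 0.186/(2*49) = 0.001897959184
term2 = a^2/(8k) = 0.186^2/(8*1.54) = 0.002808116883
t = rho*dH*1000/dT * (term1 + term2)
t = 1004*218*1000/33.4 * (0.001897959184 + 0.002808116883)
t = 30839 s

30839


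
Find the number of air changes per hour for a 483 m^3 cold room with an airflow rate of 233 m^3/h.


ACH = flow / volume
ACH = 233 / 483
ACH = 0.482

0.482


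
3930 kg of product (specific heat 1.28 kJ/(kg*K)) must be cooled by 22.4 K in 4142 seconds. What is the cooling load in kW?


Q = m * cp * dT / t
Q = 3930 * 1.28 * 22.4 / 4142
Q = 27.204 kW

27.204


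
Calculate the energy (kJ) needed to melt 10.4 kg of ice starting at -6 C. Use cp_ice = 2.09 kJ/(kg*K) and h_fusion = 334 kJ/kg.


Sensible heat = cp * dT = 2.09 * 6 = 12.54 kJ/kg
Total per kg = 12.54 + 334 = 346.54 kJ/kg
Q = m * total = 10.4 * 346.54
Q = 3604.0 kJ

3604.0


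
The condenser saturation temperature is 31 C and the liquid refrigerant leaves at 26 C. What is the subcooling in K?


Subcooling = T_cond - T_liquid
Subcooling = 31 - 26
Subcooling = 5 K

5


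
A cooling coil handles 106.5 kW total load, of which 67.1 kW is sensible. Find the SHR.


SHR = Q_sensible / Q_total
SHR = 67.1 / 106.5
SHR = 0.63

0.63


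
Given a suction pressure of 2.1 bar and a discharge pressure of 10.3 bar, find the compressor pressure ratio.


PR = P_high / P_low
PR = 10.3 / 2.1
PR = 4.905

4.905


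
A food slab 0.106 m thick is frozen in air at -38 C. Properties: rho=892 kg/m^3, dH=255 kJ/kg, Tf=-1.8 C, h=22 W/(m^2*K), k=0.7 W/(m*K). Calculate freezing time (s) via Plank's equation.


dT = -1.8 - (-38) = 36.2 K
term1 = a/(2h) = 0.106/(2*22) = 0.002409090909
term2 = a^2/(8k) = 0.106^2/(8*0.7) = 0.002006428571
t = rho*dH*1000/dT * (term1 + term2)
t = 892*255*1000/36.2 * (0.002409090909 + 0.002006428571)
t = 27745 s

27745


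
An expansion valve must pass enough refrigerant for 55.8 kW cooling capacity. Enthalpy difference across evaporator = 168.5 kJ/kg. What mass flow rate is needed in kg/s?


m_dot = Q / dh
m_dot = 55.8 / 168.5
m_dot = 0.3312 kg/s

0.3312


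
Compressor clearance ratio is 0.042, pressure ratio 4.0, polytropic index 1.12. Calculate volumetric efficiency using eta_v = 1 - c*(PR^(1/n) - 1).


PR^(1/n) = 4.0^(1/1.12) = 3.44789128
eta_v = 1 - 0.042 * (3.44789128 - 1)
eta_v = 0.8972

0.8972


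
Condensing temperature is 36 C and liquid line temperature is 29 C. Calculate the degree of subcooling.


Subcooling = T_cond - T_liquid
Subcooling = 36 - 29
Subcooling = 7 K

7


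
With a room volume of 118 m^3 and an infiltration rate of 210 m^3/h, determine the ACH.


ACH = flow / volume
ACH = 210 / 118
ACH = 1.78

1.78


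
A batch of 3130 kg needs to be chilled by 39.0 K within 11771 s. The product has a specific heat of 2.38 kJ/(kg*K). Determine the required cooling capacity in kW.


Q = m * cp * dT / t
Q = 3130 * 2.38 * 39.0 / 11771
Q = 24.682 kW

24.682


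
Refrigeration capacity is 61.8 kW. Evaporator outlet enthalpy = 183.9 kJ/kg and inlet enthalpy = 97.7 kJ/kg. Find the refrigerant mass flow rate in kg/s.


dh = 183.9 - 97.7 = 86.2 kJ/kg
m_dot = Q / dh = 61.8 / 86.2 = 0.7169 kg/s

0.7169


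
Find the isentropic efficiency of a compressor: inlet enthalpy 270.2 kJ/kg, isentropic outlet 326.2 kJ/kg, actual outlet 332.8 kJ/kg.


dh_ideal = 326.2 - 270.2 = 56.0 kJ/kg
dh_actual = 332.8 - 270.2 = 62.6 kJ/kg
eta_s = dh_ideal / dh_actual = 56.0 / 62.6
eta_s = 0.8946

0.8946


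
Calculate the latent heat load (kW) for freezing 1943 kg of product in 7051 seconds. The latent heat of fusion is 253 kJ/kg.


Q_lat = m * h_fg / t
Q_lat = 1943 * 253 / 7051
Q_lat = 69.72 kW

69.72


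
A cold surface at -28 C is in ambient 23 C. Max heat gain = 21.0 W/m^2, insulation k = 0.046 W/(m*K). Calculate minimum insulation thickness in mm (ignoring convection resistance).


dT = 23 - (-28) = 51 K
thickness = k * dT / q_max * 1000
thickness = 0.046 * 51 / 21.0 * 1000
thickness = 111.7 mm

111.7


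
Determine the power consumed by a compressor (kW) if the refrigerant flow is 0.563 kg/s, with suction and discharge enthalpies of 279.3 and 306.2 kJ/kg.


dh = 306.2 - 279.3 = 26.9 kJ/kg
W = m_dot * dh = 0.563 * 26.9 = 15.14 kW

15.14


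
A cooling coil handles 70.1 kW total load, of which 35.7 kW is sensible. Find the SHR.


SHR = Q_sensible / Q_total
SHR = 35.7 / 70.1
SHR = 0.509

0.509


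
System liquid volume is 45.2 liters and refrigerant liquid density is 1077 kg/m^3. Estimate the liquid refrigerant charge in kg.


Charge = V * rho / 1000
Charge = 45.2 * 1077 / 1000
Charge = 48.68 kg

48.68


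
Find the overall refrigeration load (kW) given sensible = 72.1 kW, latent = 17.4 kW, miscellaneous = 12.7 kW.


Q_total = Q_s + Q_l + Q_misc
Q_total = 72.1 + 17.4 + 12.7
Q_total = 102.2 kW

102.2


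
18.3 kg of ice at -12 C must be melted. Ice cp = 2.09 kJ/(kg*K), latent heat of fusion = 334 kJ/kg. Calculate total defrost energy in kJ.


Sensible heat = cp * dT = 2.09 * 12 = 25.08 kJ/kg
Total per kg = 25.08 + 334 = 359.08 kJ/kg
Q = m * total = 18.3 * 359.08
Q = 6571.2 kJ

6571.2


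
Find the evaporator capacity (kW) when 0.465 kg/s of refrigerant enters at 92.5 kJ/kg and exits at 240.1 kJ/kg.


dh = 240.1 - 92.5 = 147.6 kJ/kg
Q_evap = m_dot * dh = 0.465 * 147.6
Q_evap = 68.63 kW

68.63


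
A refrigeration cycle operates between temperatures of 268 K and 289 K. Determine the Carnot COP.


dT = 289 - 268 = 21 K
COP_carnot = T_cold / dT = 268 / 21
COP_carnot = 12.762

12.762


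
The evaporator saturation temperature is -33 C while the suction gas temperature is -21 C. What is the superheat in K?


Superheat = T_suction - T_evap
Superheat = -21 - (-33)
Superheat = 12 K

12


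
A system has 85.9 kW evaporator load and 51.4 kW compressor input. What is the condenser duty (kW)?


Q_cond = Q_evap + W
Q_cond = 85.9 + 51.4
Q_cond = 137.3 kW

137.3


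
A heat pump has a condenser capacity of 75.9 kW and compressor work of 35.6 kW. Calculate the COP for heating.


COP_hp = Q_cond / W
COP_hp = 75.9 / 35.6
COP_hp = 2.132

2.132


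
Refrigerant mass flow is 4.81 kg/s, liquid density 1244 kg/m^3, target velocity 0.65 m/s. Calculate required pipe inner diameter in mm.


A = m_dot / (rho * v) = 4.81 / (1244 * 0.65) = 0.005948553055 m^2
d = sqrt(4*A/pi) * 1000
d = 87.0 mm

87.0


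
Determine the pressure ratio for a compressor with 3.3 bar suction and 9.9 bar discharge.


PR = P_high / P_low
PR = 9.9 / 3.3
PR = 3.0

3.0


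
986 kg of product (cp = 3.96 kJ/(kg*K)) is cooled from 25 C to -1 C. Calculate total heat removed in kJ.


dT = 25 - (-1) = 26 K
Q = m * cp * dT = 986 * 3.96 * 26
Q = 101519 kJ

101519


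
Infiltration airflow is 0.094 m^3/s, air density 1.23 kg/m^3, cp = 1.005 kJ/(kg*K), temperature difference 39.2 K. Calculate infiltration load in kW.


Q = V_dot * rho * cp * dT
Q = 0.094 * 1.23 * 1.005 * 39.2
Q = 4.555 kW

4.555


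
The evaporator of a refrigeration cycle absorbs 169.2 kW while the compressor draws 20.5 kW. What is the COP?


COP = Q_evap / W
COP = 169.2 / 20.5
COP = 8.254

8.254


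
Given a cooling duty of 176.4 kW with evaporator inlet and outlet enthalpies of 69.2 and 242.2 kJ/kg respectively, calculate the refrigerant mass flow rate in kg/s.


dh = 242.2 - 69.2 = 173.0 kJ/kg
m_dot = Q / dh = 176.4 / 173.0 = 1.0197 kg/s

1.0197


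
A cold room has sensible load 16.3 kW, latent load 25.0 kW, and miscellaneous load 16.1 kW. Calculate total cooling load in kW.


Q_total = Q_s + Q_l + Q_misc
Q_total = 16.3 + 25.0 + 16.1
Q_total = 57.4 kW

57.4


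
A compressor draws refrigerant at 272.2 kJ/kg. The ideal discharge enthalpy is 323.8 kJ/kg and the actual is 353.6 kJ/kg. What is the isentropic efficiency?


dh_ideal = 323.8 - 272.2 = 51.6 kJ/kg
dh_actual = 353.6 - 272.2 = 81.4 kJ/kg
eta_s = dh_ideal / dh_actual = 51.6 / 81.4
eta_s = 0.6339

0.6339


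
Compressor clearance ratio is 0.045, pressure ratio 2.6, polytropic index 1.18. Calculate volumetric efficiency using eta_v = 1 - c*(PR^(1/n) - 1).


PR^(1/n) = 2.6^(1/1.18) = 2.24735835
eta_v = 1 - 0.045 * (2.24735835 - 1)
eta_v = 0.9439

0.9439


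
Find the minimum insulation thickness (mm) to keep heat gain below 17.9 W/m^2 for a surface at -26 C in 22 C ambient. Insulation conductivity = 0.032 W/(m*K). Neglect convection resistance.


dT = 22 - (-26) = 48 K
thickness = k * dT / q_max * 1000
thickness = 0.032 * 48 / 17.9 * 1000
thickness = 85.8 mm

85.8


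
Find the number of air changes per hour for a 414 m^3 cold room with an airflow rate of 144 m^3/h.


ACH = flow / volume
ACH = 144 / 414
ACH = 0.348

0.348


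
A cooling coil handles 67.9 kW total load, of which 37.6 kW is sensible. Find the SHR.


SHR = Q_sensible / Q_total
SHR = 37.6 / 67.9
SHR = 0.554

0.554


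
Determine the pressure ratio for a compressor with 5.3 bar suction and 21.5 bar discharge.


PR = P_high / P_low
PR = 21.5 / 5.3
PR = 4.057

4.057


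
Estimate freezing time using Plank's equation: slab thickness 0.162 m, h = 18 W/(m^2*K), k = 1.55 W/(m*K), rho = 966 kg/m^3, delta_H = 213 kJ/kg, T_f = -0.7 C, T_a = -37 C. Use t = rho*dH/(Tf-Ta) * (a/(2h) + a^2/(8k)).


dT = -0.7 - (-37) = 36.3 K
term1 = a/(2h) = 0.162/(2*18) = 0.0045
term2 = a^2/(8k) = 0.162^2/(8*1.55) = 0.002116451613
t = rho*dH*1000/dT * (term1 + term2)
t = 966*213*1000/36.3 * (0.0045 + 0.002116451613)
t = 37504 s

37504


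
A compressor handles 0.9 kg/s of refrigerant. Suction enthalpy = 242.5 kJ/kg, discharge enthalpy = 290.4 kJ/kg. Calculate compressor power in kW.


dh = 290.4 - 242.5 = 47.9 kJ/kg
W = m_dot * dh = 0.9 * 47.9 = 43.11 kW

43.11


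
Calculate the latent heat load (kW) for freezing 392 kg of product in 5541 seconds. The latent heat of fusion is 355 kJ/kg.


Q_lat = m * h_fg / t
Q_lat = 392 * 355 / 5541
Q_lat = 25.11 kW

25.11


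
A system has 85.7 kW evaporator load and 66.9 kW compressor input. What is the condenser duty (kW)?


Q_cond = Q_evap + W
Q_cond = 85.7 + 66.9
Q_cond = 152.6 kW

152.6


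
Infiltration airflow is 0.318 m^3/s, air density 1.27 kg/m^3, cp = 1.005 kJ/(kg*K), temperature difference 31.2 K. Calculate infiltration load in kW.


Q = V_dot * rho * cp * dT
Q = 0.318 * 1.27 * 1.005 * 31.2
Q = 12.663 kW

12.663


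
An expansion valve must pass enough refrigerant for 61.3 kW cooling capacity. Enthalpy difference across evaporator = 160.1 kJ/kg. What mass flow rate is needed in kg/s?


m_dot = Q / dh
m_dot = 61.3 / 160.1
m_dot = 0.3829 kg/s

0.3829


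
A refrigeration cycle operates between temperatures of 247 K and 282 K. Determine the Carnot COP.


dT = 282 - 247 = 35 K
COP_carnot = T_cold / dT = 247 / 35
COP_carnot = 7.057

7.057


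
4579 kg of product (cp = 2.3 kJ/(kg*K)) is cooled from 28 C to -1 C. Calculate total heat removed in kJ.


dT = 28 - (-1) = 29 K
Q = m * cp * dT = 4579 * 2.3 * 29
Q = 305419 kJ

305419


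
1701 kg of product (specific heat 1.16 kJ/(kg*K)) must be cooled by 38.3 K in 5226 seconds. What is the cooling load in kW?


Q = m * cp * dT / t
Q = 1701 * 1.16 * 38.3 / 5226
Q = 14.461 kW

14.461


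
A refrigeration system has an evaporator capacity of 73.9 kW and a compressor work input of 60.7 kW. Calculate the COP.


COP = Q_evap / W
COP = 73.9 / 60.7
COP = 1.217

1.217


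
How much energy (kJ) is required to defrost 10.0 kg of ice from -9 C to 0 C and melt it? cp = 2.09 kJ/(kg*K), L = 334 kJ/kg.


Sensible heat = cp * dT = 2.09 * 9 = 18.81 kJ/kg
Total per kg = 18.81 + 334 = 352.81 kJ/kg
Q = m * total = 10.0 * 352.81
Q = 3528.1 kJ

3528.1


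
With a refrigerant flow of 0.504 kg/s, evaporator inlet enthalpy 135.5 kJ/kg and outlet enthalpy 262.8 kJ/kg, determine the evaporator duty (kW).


dh = 262.8 - 135.5 = 127.3 kJ/kg
Q_evap = m_dot * dh = 0.504 * 127.3
Q_evap = 64.16 kW

64.16


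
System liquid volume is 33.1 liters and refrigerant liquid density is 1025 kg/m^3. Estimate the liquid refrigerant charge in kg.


Charge = V * rho / 1000
Charge = 33.1 * 1025 / 1000
Charge = 33.93 kg

33.93


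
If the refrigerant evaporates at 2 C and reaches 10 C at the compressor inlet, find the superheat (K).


Superheat = T_suction - T_evap
Superheat = 10 - (2)
Superheat = 8 K

8


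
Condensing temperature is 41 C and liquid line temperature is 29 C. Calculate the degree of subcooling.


Subcooling = T_cond - T_liquid
Subcooling = 41 - 29
Subcooling = 12 K

12


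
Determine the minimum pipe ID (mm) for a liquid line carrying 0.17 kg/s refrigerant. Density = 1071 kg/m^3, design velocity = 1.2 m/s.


A = m_dot / (rho * v) = 0.17 / (1071 * 1.2) = 0.0001322751323 m^2
d = sqrt(4*A/pi) * 1000
d = 13.0 mm

13.0


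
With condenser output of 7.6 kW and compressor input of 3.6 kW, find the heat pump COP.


COP_hp = Q_cond / W
COP_hp = 7.6 / 3.6
COP_hp = 2.111

2.111


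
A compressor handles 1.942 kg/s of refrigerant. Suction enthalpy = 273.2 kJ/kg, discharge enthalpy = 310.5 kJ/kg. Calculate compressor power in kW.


dh = 310.5 - 273.2 = 37.3 kJ/kg
W = m_dot * dh = 1.942 * 37.3 = 72.44 kW

72.44


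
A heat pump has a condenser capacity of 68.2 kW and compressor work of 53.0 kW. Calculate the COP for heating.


COP_hp = Q_cond / W
COP_hp = 68.2 / 53.0
COP_hp = 1.287

1.287


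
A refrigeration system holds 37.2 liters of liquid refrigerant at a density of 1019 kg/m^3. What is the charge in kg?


Charge = V * rho / 1000
Charge = 37.2 * 1019 / 1000
Charge = 37.91 kg

37.91


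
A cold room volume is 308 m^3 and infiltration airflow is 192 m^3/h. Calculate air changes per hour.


ACH = flow / volume
ACH = 192 / 308
ACH = 0.623

0.623


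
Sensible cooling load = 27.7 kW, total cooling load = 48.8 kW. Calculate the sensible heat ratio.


SHR = Q_sensible / Q_total
SHR = 27.7 / 48.8
SHR = 0.568

0.568


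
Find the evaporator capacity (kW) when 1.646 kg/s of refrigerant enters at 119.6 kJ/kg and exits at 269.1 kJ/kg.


dh = 269.1 - 119.6 = 149.5 kJ/kg
Q_evap = m_dot * dh = 1.646 * 149.5
Q_evap = 246.08 kW

246.08


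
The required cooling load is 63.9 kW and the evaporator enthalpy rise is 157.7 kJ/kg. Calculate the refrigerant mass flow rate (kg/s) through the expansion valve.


m_dot = Q / dh
m_dot = 63.9 / 157.7
m_dot = 0.4052 kg/s

0.4052


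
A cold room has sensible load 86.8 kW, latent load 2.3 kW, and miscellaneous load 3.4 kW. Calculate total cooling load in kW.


Q_total = Q_s + Q_l + Q_misc
Q_total = 86.8 + 2.3 + 3.4
Q_total = 92.5 kW

92.5


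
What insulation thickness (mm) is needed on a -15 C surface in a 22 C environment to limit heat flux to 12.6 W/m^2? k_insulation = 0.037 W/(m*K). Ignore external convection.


dT = 22 - (-15) = 37 K
thickness = k * dT / q_max * 1000
thickness = 0.037 * 37 / 12.6 * 1000
thickness = 108.7 mm

108.7


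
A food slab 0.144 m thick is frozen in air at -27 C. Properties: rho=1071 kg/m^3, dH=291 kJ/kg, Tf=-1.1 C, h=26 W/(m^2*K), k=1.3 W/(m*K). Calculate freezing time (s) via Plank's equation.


dT = -1.1 - (-27) = 25.9 K
term1 = a/(2h) = 0.144/(2*26) = 0.002769230769
term2 = a^2/(8k) = 0.144^2/(8*1.3) = 0.001993846154
t = rho*dH*1000/dT * (term1 + term2)
t = 1071*291*1000/25.9 * (0.002769230769 + 0.001993846154)
t = 57315 s

57315


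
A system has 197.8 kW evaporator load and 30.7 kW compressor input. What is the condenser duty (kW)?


Q_cond = Q_evap + W
Q_cond = 197.8 + 30.7
Q_cond = 228.5 kW

228.5


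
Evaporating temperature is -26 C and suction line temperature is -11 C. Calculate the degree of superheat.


Superheat = T_suction - T_evap
Superheat = -11 - (-26)
Superheat = 15 K

15


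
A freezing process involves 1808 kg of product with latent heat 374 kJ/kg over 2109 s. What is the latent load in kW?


Q_lat = m * h_fg / t
Q_lat = 1808 * 374 / 2109
Q_lat = 320.62 kW

320.62


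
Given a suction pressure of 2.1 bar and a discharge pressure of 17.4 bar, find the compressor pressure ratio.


PR = P_high / P_low
PR = 17.4 / 2.1
PR = 8.286

8.286


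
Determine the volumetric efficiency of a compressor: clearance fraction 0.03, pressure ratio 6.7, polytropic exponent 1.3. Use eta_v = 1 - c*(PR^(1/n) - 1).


PR^(1/n) = 6.7^(1/1.3) = 4.31958631
eta_v = 1 - 0.03 * (4.31958631 - 1)
eta_v = 0.9004

0.9004


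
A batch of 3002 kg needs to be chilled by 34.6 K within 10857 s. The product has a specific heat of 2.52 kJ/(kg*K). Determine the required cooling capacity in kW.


Q = m * cp * dT / t
Q = 3002 * 2.52 * 34.6 / 10857
Q = 24.109 kW

24.109


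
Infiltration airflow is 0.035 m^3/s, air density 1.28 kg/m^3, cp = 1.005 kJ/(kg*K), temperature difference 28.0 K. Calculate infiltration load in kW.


Q = V_dot * rho * cp * dT
Q = 0.035 * 1.28 * 1.005 * 28.0
Q = 1.261 kW

1.261


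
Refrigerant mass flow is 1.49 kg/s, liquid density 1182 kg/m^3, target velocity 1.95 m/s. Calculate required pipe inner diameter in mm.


A = m_dot / (rho * v) = 1.49 / (1182 * 1.95) = 0.0006464488698 m^2
d = sqrt(4*A/pi) * 1000
d = 28.7 mm

28.7


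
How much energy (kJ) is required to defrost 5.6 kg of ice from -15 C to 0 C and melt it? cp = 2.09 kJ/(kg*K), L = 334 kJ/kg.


Sensible heat = cp * dT = 2.09 * 15 = 31.35 kJ/kg
Total per kg = 31.35 + 334 = 365.35 kJ/kg
Q = m * total = 5.6 * 365.35
Q = 2046.0 kJ

2046.0


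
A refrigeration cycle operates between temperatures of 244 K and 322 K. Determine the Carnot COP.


dT = 322 - 244 = 78 K
COP_carnot = T_cold / dT = 244 / 78
COP_carnot = 3.128

3.128


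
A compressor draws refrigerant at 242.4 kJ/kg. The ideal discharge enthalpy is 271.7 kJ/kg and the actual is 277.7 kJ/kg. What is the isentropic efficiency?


dh_ideal = 271.7 - 242.4 = 29.3 kJ/kg
dh_actual = 277.7 - 242.4 = 35.3 kJ/kg
eta_s = dh_ideal / dh_actual = 29.3 / 35.3
eta_s = 0.83

0.83


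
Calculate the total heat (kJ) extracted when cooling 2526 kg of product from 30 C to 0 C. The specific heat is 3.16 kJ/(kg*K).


dT = 30 - (0) = 30 K
Q = m * cp * dT = 2526 * 3.16 * 30
Q = 239465 kJ

239465


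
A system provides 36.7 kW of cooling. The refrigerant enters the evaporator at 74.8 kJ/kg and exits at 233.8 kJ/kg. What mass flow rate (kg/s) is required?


dh = 233.8 - 74.8 = 159.0 kJ/kg
m_dot = Q / dh = 36.7 / 159.0 = 0.2308 kg/s

0.2308


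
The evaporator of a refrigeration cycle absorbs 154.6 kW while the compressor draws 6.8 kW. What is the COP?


COP = Q_evap / W
COP = 154.6 / 6.8
COP = 22.735

22.735


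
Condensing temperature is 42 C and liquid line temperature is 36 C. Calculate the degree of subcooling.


Subcooling = T_cond - T_liquid
Subcooling = 42 - 36
Subcooling = 6 K

6


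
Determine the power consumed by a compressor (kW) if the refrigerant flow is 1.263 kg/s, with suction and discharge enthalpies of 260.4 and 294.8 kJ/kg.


dh = 294.8 - 260.4 = 34.4 kJ/kg
W = m_dot * dh = 1.263 * 34.4 = 43.45 kW

43.45


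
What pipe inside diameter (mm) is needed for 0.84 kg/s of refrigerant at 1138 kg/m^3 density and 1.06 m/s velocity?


A = m_dot / (rho * v) = 0.84 / (1138 * 1.06) = 0.0006963557383 m^2
d = sqrt(4*A/pi) * 1000
d = 29.8 mm

29.8


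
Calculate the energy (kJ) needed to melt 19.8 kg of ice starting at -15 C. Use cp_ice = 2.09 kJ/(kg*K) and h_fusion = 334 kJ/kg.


Sensible heat = cp * dT = 2.09 * 15 = 31.35 kJ/kg
Total per kg = 31.35 + 334 = 365.35 kJ/kg
Q = m * total = 19.8 * 365.35
Q = 7233.9 kJ

7233.9


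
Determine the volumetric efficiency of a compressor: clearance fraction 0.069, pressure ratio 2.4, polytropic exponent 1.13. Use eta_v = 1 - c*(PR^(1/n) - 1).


PR^(1/n) = 2.4^(1/1.13) = 2.17005192
eta_v = 1 - 0.069 * (2.17005192 - 1)
eta_v = 0.9193

0.9193


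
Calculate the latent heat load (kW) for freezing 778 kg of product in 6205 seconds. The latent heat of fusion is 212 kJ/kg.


Q_lat = m * h_fg / t
Q_lat = 778 * 212 / 6205
Q_lat = 26.58 kW

26.58


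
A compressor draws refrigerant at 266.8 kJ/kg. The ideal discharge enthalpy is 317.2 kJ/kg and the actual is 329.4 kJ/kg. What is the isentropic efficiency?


dh_ideal = 317.2 - 266.8 = 50.4 kJ/kg
dh_actual = 329.4 - 266.8 = 62.6 kJ/kg
eta_s = dh_ideal / dh_actual = 50.4 / 62.6
eta_s = 0.8051

0.8051


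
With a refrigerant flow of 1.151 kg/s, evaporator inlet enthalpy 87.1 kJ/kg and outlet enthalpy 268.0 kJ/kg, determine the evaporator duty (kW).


dh = 268.0 - 87.1 = 180.9 kJ/kg
Q_evap = m_dot * dh = 1.151 * 180.9
Q_evap = 208.22 kW

208.22


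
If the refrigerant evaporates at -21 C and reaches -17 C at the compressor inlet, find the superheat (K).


Superheat = T_suction - T_evap
Superheat = -17 - (-21)
Superheat = 4 K

4


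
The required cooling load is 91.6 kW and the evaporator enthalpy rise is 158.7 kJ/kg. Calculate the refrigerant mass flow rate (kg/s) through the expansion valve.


m_dot = Q / dh
m_dot = 91.6 / 158.7
m_dot = 0.5772 kg/s

0.5772


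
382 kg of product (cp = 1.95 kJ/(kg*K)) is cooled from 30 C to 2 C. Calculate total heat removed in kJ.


dT = 30 - (2) = 28 K
Q = m * cp * dT = 382 * 1.95 * 28
Q = 20857 kJ

20857


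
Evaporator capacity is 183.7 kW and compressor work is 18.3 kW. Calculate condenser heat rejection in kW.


Q_cond = Q_evap + W
Q_cond = 183.7 + 18.3
Q_cond = 202.0 kW

202.0


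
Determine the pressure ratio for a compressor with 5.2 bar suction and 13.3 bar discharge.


PR = P_high / P_low
PR = 13.3 / 5.2
PR = 2.558

2.558


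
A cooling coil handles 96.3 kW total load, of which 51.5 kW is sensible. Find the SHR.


SHR = Q_sensible / Q_total
SHR = 51.5 / 96.3
SHR = 0.535

0.535


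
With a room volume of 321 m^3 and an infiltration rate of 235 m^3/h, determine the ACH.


ACH = flow / volume
ACH = 235 / 321
ACH = 0.732

0.732


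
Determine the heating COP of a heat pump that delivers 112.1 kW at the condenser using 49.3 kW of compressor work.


COP_hp = Q_cond / W
COP_hp = 112.1 / 49.3
COP_hp = 2.274

2.274


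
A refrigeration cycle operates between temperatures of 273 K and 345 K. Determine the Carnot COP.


dT = 345 - 273 = 72 K
COP_carnot = T_cold / dT = 273 / 72
COP_carnot = 3.792

3.792


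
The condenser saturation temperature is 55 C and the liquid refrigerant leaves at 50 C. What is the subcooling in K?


Subcooling = T_cond - T_liquid
Subcooling = 55 - 50
Subcooling = 5 K

5


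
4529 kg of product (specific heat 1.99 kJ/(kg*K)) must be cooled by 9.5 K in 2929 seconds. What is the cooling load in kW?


Q = m * cp * dT / t
Q = 4529 * 1.99 * 9.5 / 2929
Q = 29.232 kW

29.232


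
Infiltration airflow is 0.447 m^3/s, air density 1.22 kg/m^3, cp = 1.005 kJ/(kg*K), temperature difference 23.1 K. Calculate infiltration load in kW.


Q = V_dot * rho * cp * dT
Q = 0.447 * 1.22 * 1.005 * 23.1
Q = 12.66 kW

12.66


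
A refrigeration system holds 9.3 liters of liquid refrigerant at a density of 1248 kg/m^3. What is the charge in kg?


Charge = V * rho / 1000
Charge = 9.3 * 1248 / 1000
Charge = 11.61 kg

11.61


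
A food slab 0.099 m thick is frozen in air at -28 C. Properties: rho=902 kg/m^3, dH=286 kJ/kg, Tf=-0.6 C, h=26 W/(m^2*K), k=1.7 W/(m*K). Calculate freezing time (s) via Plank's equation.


dT = -0.6 - (-28) = 27.4 K
term1 = a/(2h) = 0.099/(2*26) = 0.001903846154
term2 = a^2/(8k) = 0.099^2/(8*1.7) = 0.0007206617647
t = rho*dH*1000/dT * (term1 + term2)
t = 902*286*1000/27.4 * (0.001903846154 + 0.0007206617647)
t = 24710 s

24710


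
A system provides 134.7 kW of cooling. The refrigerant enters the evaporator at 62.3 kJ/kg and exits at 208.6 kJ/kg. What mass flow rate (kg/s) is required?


dh = 208.6 - 62.3 = 146.3 kJ/kg
m_dot = Q / dh = 134.7 / 146.3 = 0.9207 kg/s

0.9207


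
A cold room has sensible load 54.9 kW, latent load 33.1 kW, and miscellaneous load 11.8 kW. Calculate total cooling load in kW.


Q_total = Q_s + Q_l + Q_misc
Q_total = 54.9 + 33.1 + 11.8
Q_total = 99.8 kW

99.8
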